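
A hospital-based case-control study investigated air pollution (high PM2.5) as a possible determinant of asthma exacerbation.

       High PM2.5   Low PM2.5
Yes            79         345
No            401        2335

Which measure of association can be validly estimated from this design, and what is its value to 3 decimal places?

1.333

Reading the table with exposure as columns: a = 79 (High PM2.5, case), b = 401 (High PM2.5, non-case), c = 345 (Low PM2.5, case), d = 2335.
This is a hospital-based case-control study: participants were sampled on outcome status, so risks in the source population cannot be estimated directly — relative risk is not valid here. The odds ratio is the appropriate measure.
OR = (a·d)/(b·c) = (79 × 2335) / (401 × 345) = 184465 / 138345 = 1.33337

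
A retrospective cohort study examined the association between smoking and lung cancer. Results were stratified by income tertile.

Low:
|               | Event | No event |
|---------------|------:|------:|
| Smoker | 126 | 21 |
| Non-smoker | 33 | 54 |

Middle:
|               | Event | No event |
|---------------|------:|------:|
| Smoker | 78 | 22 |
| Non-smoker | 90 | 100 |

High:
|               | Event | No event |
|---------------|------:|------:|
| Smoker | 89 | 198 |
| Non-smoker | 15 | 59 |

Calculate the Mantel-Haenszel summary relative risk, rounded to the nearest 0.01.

RR_MH = Σ(aᵢ·n₀ᵢ/nᵢ) / Σ(cᵢ·n₁ᵢ/nᵢ), with n₁ᵢ = aᵢ+bᵢ (exposed), n₀ᵢ = cᵢ+dᵢ (unexposed), nᵢ = n₁ᵢ+n₀ᵢ.
Stratum 1 (Low): n₁ = 147, n₀ = 87, n = 234; a·n₀/n = 126·87/234 = 46.8462; c·n₁/n = 33·147/234 = 20.7308
Stratum 2 (Middle): n₁ = 100, n₀ = 190, n = 290; a·n₀/n = 78·190/290 = 51.1034; c·n₁/n = 90·100/290 = 31.0345
Stratum 3 (High): n₁ = 287, n₀ = 74, n = 361; a·n₀/n = 89·74/361 = 18.2438; c·n₁/n = 15·287/361 = 11.9252
RR_MH = (46.8462 + 51.1034 + 18.2438) / (20.7308 + 31.0345 + 11.9252) = 116.1934 / 63.6905 = 1.82434

1.82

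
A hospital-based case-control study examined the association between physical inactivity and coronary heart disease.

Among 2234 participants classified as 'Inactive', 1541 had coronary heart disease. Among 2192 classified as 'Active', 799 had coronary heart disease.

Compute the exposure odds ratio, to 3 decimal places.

3.877

From the description: a = 1541, b = 693, c = 799, d = 1393.
OR = (a·d)/(b·c) = (1541 × 1393) / (693 × 799) = 2146613 / 553707 = 3.87680
The odds of coronary heart disease are about 3.88 times as high in the inactive group.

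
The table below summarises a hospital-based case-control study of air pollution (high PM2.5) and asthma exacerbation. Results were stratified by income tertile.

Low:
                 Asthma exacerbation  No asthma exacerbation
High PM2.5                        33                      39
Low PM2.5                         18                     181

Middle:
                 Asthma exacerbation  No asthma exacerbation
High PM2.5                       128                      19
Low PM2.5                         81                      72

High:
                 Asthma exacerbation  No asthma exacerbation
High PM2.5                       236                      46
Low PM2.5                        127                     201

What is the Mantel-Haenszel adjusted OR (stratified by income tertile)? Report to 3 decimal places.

7.546

OR_MH = Σ(aᵢdᵢ/nᵢ) / Σ(bᵢcᵢ/nᵢ), where nᵢ is the stratum total.
Stratum 1 (Low): n = 271; a·d/n = 33·181/271 = 22.0406; b·c/n = 39·18/271 = 2.5904
Stratum 2 (Middle): n = 300; a·d/n = 128·72/300 = 30.7200; b·c/n = 19·81/300 = 5.1300
Stratum 3 (High): n = 610; a·d/n = 236·201/610 = 77.7639; b·c/n = 46·127/610 = 9.5770
OR_MH = (22.0406 + 30.7200 + 77.7639) / (2.5904 + 5.1300 + 9.5770) = 130.5245 / 17.2975 = 7.54588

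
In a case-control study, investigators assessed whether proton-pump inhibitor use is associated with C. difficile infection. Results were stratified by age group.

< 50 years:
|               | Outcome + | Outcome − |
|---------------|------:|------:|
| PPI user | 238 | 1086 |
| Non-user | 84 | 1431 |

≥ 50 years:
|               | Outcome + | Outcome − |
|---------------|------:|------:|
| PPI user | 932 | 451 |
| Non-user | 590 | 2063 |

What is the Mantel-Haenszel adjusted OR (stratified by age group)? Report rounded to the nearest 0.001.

OR_MH = Σ(aᵢdᵢ/nᵢ) / Σ(bᵢcᵢ/nᵢ), where nᵢ is the stratum total.
Stratum 1 (< 50 years): n = 2839; a·d/n = 238·1431/2839 = 119.9641; b·c/n = 1086·84/2839 = 32.1324
Stratum 2 (≥ 50 years): n = 4036; a·d/n = 932·2063/4036 = 476.3915; b·c/n = 451·590/4036 = 65.9291
OR_MH = (119.9641 + 476.3915) / (32.1324 + 65.9291) = 596.3555 / 98.0616 = 6.08144

6.081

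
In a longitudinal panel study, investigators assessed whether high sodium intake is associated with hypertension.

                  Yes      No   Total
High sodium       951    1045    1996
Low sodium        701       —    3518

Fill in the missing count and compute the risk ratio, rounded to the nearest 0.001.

The missing cell is in the unexposed row: 3518 − 701 = 2817.
So a = 951, b = 1045, c = 701, d = 2817.
RR = [a/(a+b)] / [c/(c+d)] = (951/1996) / (701/3518) = 0.47645/0.19926 = 2.39110

2.391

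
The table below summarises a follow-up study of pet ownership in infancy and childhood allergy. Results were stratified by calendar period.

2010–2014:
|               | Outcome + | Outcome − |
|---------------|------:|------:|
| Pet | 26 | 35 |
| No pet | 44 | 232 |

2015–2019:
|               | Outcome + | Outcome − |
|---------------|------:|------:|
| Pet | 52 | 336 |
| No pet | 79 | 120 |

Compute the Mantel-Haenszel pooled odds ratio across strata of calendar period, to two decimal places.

OR_MH = Σ(aᵢdᵢ/nᵢ) / Σ(bᵢcᵢ/nᵢ), where nᵢ is the stratum total.
Stratum 1 (2010–2014): n = 337; a·d/n = 26·232/337 = 17.8991; b·c/n = 35·44/337 = 4.5697
Stratum 2 (2015–2019): n = 587; a·d/n = 52·120/587 = 10.6303; b·c/n = 336·79/587 = 45.2198
OR_MH = (17.8991 + 10.6303) / (4.5697 + 45.2198) = 28.5294 / 49.7895 = 0.57300

0.57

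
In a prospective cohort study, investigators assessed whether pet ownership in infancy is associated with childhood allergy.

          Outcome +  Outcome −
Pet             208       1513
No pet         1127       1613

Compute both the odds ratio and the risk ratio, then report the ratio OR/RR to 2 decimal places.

0.67

Cells: a = 208, b = 1513, c = 1127, d = 1613.
OR = (208·1613)/(1513·1127) = 335504/1705151 = 0.19676
Risk in exposed = 208/1721 = 0.12086; risk in unexposed = 1127/2740 = 0.41131; RR = 0.29384
OR/RR = 0.19676 / 0.29384 = 0.66962
The outcome is not rare, so the OR lies further from 1 than the RR.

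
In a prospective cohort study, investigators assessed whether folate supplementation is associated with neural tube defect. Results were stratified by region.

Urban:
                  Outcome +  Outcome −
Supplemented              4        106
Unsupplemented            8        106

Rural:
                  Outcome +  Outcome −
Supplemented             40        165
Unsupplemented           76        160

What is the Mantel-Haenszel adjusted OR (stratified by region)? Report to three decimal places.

0.509

OR_MH = Σ(aᵢdᵢ/nᵢ) / Σ(bᵢcᵢ/nᵢ), where nᵢ is the stratum total.
Stratum 1 (Urban): n = 224; a·d/n = 4·106/224 = 1.8929; b·c/n = 106·8/224 = 3.7857
Stratum 2 (Rural): n = 441; a·d/n = 40·160/441 = 14.5125; b·c/n = 165·76/441 = 28.4354
OR_MH = (1.8929 + 14.5125) / (3.7857 + 28.4354) = 16.4053 / 32.2211 = 0.50915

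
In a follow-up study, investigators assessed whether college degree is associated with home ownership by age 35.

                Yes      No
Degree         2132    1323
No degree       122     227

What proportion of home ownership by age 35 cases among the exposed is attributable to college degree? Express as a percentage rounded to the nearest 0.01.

43.35

Cells: a = 2132, b = 1323, c = 122, d = 227.
Risk in exposed = 2132/3455 = 0.61708; risk in unexposed = 122/349 = 0.34957.
RR = 0.61708/0.34957 = 1.76524
AR% = (RR − 1)/RR × 100 = (1.76524 − 1)/1.76524 × 100 = 43.3506%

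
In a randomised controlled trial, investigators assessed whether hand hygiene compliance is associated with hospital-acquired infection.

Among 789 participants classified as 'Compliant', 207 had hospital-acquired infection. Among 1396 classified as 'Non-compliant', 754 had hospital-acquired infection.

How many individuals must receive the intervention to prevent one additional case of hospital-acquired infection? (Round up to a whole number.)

Risk in treated group = 207/789 = 0.26236; risk in control = 754/1396 = 0.54011.
Absolute risk reduction = 0.54011 − 0.26236 = 0.27776
NNT = 1 / ARR = 1 / 0.27776 = 3.600 → round up → 4

4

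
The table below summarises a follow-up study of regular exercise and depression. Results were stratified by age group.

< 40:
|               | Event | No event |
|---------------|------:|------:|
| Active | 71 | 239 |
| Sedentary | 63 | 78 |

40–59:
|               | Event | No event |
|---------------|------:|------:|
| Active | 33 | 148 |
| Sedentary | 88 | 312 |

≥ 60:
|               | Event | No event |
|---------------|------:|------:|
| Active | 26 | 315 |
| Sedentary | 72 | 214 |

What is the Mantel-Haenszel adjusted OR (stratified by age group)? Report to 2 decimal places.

0.42

OR_MH = Σ(aᵢdᵢ/nᵢ) / Σ(bᵢcᵢ/nᵢ), where nᵢ is the stratum total.
Stratum 1 (< 40): n = 451; a·d/n = 71·78/451 = 12.2794; b·c/n = 239·63/451 = 33.3858
Stratum 2 (40–59): n = 581; a·d/n = 33·312/581 = 17.7212; b·c/n = 148·88/581 = 22.4165
Stratum 3 (≥ 60): n = 627; a·d/n = 26·214/627 = 8.8740; b·c/n = 315·72/627 = 36.1722
OR_MH = (12.2794 + 17.7212 + 8.8740) / (33.3858 + 22.4165 + 36.1722) = 38.8746 / 91.9746 = 0.42267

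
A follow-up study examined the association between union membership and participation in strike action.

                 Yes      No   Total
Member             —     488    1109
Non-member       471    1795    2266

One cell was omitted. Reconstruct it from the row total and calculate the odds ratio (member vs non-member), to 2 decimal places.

The missing cell is in the exposed row: 1109 − 488 = 621.
So a = 621, b = 488, c = 471, d = 1795.
OR = (a·d)/(b·c) = (621 × 1795) / (488 × 471) = 1114695 / 229848 = 4.84971

4.85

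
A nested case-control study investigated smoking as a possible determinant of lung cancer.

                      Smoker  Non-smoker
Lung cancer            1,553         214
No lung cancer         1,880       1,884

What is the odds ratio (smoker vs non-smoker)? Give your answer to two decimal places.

7.27

Reading the table with exposure as columns: a = 1553 (Smoker, case), b = 1880 (Smoker, non-case), c = 214 (Non-smoker, case), d = 1884.
OR = (a·d)/(b·c) = (1553 × 1884) / (1880 × 214) = 2925852 / 402320 = 7.27245
The odds of lung cancer are about 7.27 times as high in the smoker group.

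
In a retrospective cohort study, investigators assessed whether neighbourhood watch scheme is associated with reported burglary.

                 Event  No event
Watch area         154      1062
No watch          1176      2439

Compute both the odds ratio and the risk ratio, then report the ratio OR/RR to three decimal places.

0.773

Cells: a = 154, b = 1062, c = 1176, d = 2439.
OR = (154·2439)/(1062·1176) = 375606/1248912 = 0.30075
Risk in exposed = 154/1216 = 0.12664; risk in unexposed = 1176/3615 = 0.32531; RR = 0.38930
OR/RR = 0.30075 / 0.38930 = 0.77253
The outcome is not rare, so the OR lies further from 1 than the RR.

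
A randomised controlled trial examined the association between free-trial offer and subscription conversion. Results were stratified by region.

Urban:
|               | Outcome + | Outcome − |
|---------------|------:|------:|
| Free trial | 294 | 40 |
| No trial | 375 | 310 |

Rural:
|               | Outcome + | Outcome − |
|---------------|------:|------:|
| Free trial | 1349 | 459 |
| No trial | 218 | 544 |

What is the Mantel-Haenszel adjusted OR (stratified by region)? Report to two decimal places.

6.99

OR_MH = Σ(aᵢdᵢ/nᵢ) / Σ(bᵢcᵢ/nᵢ), where nᵢ is the stratum total.
Stratum 1 (Urban): n = 1019; a·d/n = 294·310/1019 = 89.4406; b·c/n = 40·375/1019 = 14.7203
Stratum 2 (Rural): n = 2570; a·d/n = 1349·544/2570 = 285.5471; b·c/n = 459·218/2570 = 38.9346
OR_MH = (89.4406 + 285.5471) / (14.7203 + 38.9346) = 374.9877 / 53.6549 = 6.98888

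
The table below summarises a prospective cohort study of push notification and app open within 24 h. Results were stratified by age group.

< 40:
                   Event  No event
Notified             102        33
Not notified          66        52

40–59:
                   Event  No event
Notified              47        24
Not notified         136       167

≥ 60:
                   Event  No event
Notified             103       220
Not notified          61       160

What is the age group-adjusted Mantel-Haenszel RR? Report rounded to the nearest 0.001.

RR_MH = Σ(aᵢ·n₀ᵢ/nᵢ) / Σ(cᵢ·n₁ᵢ/nᵢ), with n₁ᵢ = aᵢ+bᵢ (exposed), n₀ᵢ = cᵢ+dᵢ (unexposed), nᵢ = n₁ᵢ+n₀ᵢ.
Stratum 1 (< 40): n₁ = 135, n₀ = 118, n = 253; a·n₀/n = 102·118/253 = 47.5731; c·n₁/n = 66·135/253 = 35.2174
Stratum 2 (40–59): n₁ = 71, n₀ = 303, n = 374; a·n₀/n = 47·303/374 = 38.0775; c·n₁/n = 136·71/374 = 25.8182
Stratum 3 (≥ 60): n₁ = 323, n₀ = 221, n = 544; a·n₀/n = 103·221/544 = 41.8438; c·n₁/n = 61·323/544 = 36.2188
RR_MH = (47.5731 + 38.0775 + 41.8438) / (35.2174 + 25.8182 + 36.2188) = 127.4944 / 97.2543 = 1.31094

1.311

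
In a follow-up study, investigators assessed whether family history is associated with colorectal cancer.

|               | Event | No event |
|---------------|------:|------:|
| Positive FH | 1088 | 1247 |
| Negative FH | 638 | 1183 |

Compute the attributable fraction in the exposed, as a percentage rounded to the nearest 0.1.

24.8

Cells: a = 1088, b = 1247, c = 638, d = 1183.
Risk in exposed = 1088/2335 = 0.46595; risk in unexposed = 638/1821 = 0.35036.
RR = 0.46595/0.35036 = 1.32994
AR% = (RR − 1)/RR × 100 = (1.32994 − 1)/1.32994 × 100 = 24.8085%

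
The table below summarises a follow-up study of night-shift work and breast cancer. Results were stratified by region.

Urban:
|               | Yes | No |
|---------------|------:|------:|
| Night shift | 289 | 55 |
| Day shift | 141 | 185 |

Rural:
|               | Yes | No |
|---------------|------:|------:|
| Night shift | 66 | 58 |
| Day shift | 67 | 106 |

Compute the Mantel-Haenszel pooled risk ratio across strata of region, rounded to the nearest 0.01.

RR_MH = Σ(aᵢ·n₀ᵢ/nᵢ) / Σ(cᵢ·n₁ᵢ/nᵢ), with n₁ᵢ = aᵢ+bᵢ (exposed), n₀ᵢ = cᵢ+dᵢ (unexposed), nᵢ = n₁ᵢ+n₀ᵢ.
Stratum 1 (Urban): n₁ = 344, n₀ = 326, n = 670; a·n₀/n = 289·326/670 = 140.6179; c·n₁/n = 141·344/670 = 72.3940
Stratum 2 (Rural): n₁ = 124, n₀ = 173, n = 297; a·n₀/n = 66·173/297 = 38.4444; c·n₁/n = 67·124/297 = 27.9731
RR_MH = (140.6179 + 38.4444) / (72.3940 + 27.9731) = 179.0624 / 100.3671 = 1.78407

1.78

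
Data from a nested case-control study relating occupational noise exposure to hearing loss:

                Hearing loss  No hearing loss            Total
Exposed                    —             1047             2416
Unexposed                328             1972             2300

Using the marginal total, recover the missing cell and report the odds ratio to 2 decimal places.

The missing cell is in the exposed row: 2416 − 1047 = 1369.
So a = 1369, b = 1047, c = 328, d = 1972.
OR = (a·d)/(b·c) = (1369 × 1972) / (1047 × 328) = 2699668 / 343416 = 7.86122

7.86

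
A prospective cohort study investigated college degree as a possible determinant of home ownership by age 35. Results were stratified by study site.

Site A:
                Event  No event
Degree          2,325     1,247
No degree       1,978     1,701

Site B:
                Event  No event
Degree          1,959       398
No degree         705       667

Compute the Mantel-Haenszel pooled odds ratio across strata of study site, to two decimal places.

OR_MH = Σ(aᵢdᵢ/nᵢ) / Σ(bᵢcᵢ/nᵢ), where nᵢ is the stratum total.
Stratum 1 (Site A): n = 7251; a·d/n = 2325·1701/7251 = 545.4179; b·c/n = 1247·1978/7251 = 340.1691
Stratum 2 (Site B): n = 3729; a·d/n = 1959·667/3729 = 350.4031; b·c/n = 398·705/3729 = 75.2454
OR_MH = (545.4179 + 350.4031) / (340.1691 + 75.2454) = 895.8209 / 415.4145 = 2.15645

2.16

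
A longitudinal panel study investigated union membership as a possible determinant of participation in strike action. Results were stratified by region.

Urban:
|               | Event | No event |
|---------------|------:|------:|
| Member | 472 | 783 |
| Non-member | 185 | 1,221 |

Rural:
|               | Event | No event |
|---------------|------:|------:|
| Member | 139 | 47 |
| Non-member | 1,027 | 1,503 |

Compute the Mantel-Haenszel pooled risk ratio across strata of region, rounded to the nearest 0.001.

RR_MH = Σ(aᵢ·n₀ᵢ/nᵢ) / Σ(cᵢ·n₁ᵢ/nᵢ), with n₁ᵢ = aᵢ+bᵢ (exposed), n₀ᵢ = cᵢ+dᵢ (unexposed), nᵢ = n₁ᵢ+n₀ᵢ.
Stratum 1 (Urban): n₁ = 1255, n₀ = 1406, n = 2661; a·n₀/n = 472·1406/2661 = 249.3920; c·n₁/n = 185·1255/2661 = 87.2510
Stratum 2 (Rural): n₁ = 186, n₀ = 2530, n = 2716; a·n₀/n = 139·2530/2716 = 129.4809; c·n₁/n = 1027·186/2716 = 70.3321
RR_MH = (249.3920 + 129.4809) / (87.2510 + 70.3321) = 378.8728 / 157.5831 = 2.40427

2.404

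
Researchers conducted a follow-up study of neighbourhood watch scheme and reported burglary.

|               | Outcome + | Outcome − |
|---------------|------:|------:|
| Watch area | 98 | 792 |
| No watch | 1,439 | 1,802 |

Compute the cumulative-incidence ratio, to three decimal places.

Cells: a = 98, b = 792, c = 1439, d = 1802.
Risk in exposed = 98/890 = 0.11011; risk in unexposed = 1439/3241 = 0.44400.
RR = 0.11011 / 0.44400 = 0.24800
The risk is 75% lower among the exposed than among the unexposed.

0.248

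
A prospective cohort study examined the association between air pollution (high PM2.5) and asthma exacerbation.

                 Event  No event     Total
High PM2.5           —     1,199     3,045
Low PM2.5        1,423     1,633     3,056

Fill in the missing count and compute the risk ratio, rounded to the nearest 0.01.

The missing cell is in the exposed row: 3045 − 1199 = 1846.
So a = 1846, b = 1199, c = 1423, d = 1633.
RR = [a/(a+b)] / [c/(c+d)] = (1846/3045) / (1423/3056) = 0.60624/0.46564 = 1.30195

1.30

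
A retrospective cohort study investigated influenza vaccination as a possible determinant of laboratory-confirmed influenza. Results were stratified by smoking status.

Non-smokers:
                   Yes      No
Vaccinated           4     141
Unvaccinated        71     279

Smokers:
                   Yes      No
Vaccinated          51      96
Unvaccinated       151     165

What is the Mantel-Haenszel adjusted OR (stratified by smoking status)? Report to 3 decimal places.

0.396

OR_MH = Σ(aᵢdᵢ/nᵢ) / Σ(bᵢcᵢ/nᵢ), where nᵢ is the stratum total.
Stratum 1 (Non-smokers): n = 495; a·d/n = 4·279/495 = 2.2545; b·c/n = 141·71/495 = 20.2242
Stratum 2 (Smokers): n = 463; a·d/n = 51·165/463 = 18.1749; b·c/n = 96·151/463 = 31.3089
OR_MH = (2.2545 + 18.1749) / (20.2242 + 31.3089) = 20.4295 / 51.5331 = 0.39643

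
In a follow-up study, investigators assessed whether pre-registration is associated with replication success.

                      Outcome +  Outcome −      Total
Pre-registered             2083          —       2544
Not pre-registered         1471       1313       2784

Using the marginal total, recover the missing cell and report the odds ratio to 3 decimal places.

The missing cell is in the exposed row: 2544 − 2083 = 461.
So a = 2083, b = 461, c = 1471, d = 1313.
OR = (a·d)/(b·c) = (2083 × 1313) / (461 × 1471) = 2734979 / 678131 = 4.03311

4.033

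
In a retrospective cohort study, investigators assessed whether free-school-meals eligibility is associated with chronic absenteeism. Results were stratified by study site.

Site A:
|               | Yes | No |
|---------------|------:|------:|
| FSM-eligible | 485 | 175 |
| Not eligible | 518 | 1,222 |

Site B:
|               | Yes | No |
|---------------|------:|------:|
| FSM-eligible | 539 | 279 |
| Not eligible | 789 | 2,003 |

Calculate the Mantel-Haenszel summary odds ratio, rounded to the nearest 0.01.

5.53

OR_MH = Σ(aᵢdᵢ/nᵢ) / Σ(bᵢcᵢ/nᵢ), where nᵢ is the stratum total.
Stratum 1 (Site A): n = 2400; a·d/n = 485·1222/2400 = 246.9458; b·c/n = 175·518/2400 = 37.7708
Stratum 2 (Site B): n = 3610; a·d/n = 539·2003/3610 = 299.0629; b·c/n = 279·789/3610 = 60.9781
OR_MH = (246.9458 + 299.0629) / (37.7708 + 60.9781) = 546.0087 / 98.7489 = 5.52926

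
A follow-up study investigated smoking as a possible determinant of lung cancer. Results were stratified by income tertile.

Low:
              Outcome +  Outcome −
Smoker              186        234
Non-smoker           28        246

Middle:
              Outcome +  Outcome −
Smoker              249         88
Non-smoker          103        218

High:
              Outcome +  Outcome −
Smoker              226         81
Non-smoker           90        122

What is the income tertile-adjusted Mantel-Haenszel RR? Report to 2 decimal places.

2.34

RR_MH = Σ(aᵢ·n₀ᵢ/nᵢ) / Σ(cᵢ·n₁ᵢ/nᵢ), with n₁ᵢ = aᵢ+bᵢ (exposed), n₀ᵢ = cᵢ+dᵢ (unexposed), nᵢ = n₁ᵢ+n₀ᵢ.
Stratum 1 (Low): n₁ = 420, n₀ = 274, n = 694; a·n₀/n = 186·274/694 = 73.4352; c·n₁/n = 28·420/694 = 16.9452
Stratum 2 (Middle): n₁ = 337, n₀ = 321, n = 658; a·n₀/n = 249·321/658 = 121.4726; c·n₁/n = 103·337/658 = 52.7523
Stratum 3 (High): n₁ = 307, n₀ = 212, n = 519; a·n₀/n = 226·212/519 = 92.3160; c·n₁/n = 90·307/519 = 53.2370
RR_MH = (73.4352 + 121.4726 + 92.3160) / (16.9452 + 52.7523 + 53.2370) = 287.2238 / 122.9345 = 2.33640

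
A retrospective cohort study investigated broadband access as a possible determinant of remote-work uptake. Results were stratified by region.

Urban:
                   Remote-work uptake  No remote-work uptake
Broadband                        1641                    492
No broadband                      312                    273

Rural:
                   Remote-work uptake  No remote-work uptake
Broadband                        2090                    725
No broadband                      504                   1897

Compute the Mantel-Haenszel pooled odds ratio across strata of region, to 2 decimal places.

7.31

OR_MH = Σ(aᵢdᵢ/nᵢ) / Σ(bᵢcᵢ/nᵢ), where nᵢ is the stratum total.
Stratum 1 (Urban): n = 2718; a·d/n = 1641·273/2718 = 164.8245; b·c/n = 492·312/2718 = 56.4768
Stratum 2 (Rural): n = 5216; a·d/n = 2090·1897/5216 = 760.1093; b·c/n = 725·504/5216 = 70.0537
OR_MH = (164.8245 + 760.1093) / (56.4768 + 70.0537) = 924.9338 / 126.5305 = 7.30997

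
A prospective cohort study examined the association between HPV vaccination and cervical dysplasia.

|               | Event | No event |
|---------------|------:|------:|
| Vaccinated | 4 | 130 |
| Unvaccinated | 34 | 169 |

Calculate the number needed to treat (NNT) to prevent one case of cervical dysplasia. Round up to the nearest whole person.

Risk in treated group = 4/134 = 0.02985; risk in control = 34/203 = 0.16749.
Absolute risk reduction = 0.16749 − 0.02985 = 0.13764
NNT = 1 / ARR = 1 / 0.13764 = 7.265 → round up → 8

8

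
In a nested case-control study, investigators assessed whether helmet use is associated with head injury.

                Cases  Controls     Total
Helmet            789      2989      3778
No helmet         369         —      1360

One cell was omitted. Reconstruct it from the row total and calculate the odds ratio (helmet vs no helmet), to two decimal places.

0.71

The missing cell is in the unexposed row: 1360 − 369 = 991.
So a = 789, b = 2989, c = 369, d = 991.
OR = (a·d)/(b·c) = (789 × 991) / (2989 × 369) = 781899 / 1102941 = 0.70892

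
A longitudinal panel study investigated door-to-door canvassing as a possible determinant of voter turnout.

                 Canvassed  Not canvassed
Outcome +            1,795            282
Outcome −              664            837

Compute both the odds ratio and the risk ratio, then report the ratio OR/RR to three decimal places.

2.770

Reading the table with exposure as columns: a = 1795 (Canvassed, case), b = 664 (Canvassed, non-case), c = 282 (Not canvassed, case), d = 837.
OR = (1795·837)/(664·282) = 1502415/187248 = 8.02366
Risk in exposed = 1795/2459 = 0.72997; risk in unexposed = 282/1119 = 0.25201; RR = 2.89659
OR/RR = 8.02366 / 2.89659 = 2.77004
The outcome is not rare, so the OR lies further from 1 than the RR.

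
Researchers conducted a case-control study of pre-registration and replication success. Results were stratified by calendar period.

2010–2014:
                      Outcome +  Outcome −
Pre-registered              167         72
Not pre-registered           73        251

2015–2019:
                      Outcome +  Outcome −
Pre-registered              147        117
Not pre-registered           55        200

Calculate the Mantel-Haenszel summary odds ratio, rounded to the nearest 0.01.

6.03

OR_MH = Σ(aᵢdᵢ/nᵢ) / Σ(bᵢcᵢ/nᵢ), where nᵢ is the stratum total.
Stratum 1 (2010–2014): n = 563; a·d/n = 167·251/563 = 74.4529; b·c/n = 72·73/563 = 9.3357
Stratum 2 (2015–2019): n = 519; a·d/n = 147·200/519 = 56.6474; b·c/n = 117·55/519 = 12.3988
OR_MH = (74.4529 + 56.6474) / (9.3357 + 12.3988) = 131.1003 / 21.7345 = 6.03189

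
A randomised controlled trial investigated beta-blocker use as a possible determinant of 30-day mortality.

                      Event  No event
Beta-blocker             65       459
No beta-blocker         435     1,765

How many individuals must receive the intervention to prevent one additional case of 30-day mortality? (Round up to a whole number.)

14

Risk in treated group = 65/524 = 0.12405; risk in control = 435/2200 = 0.19773.
Absolute risk reduction = 0.19773 − 0.12405 = 0.07368
NNT = 1 / ARR = 1 / 0.07368 = 13.572 → round up → 14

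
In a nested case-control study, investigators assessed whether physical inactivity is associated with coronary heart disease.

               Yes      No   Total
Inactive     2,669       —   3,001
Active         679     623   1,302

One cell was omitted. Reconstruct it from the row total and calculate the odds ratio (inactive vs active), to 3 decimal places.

The missing cell is in the exposed row: 3001 − 2669 = 332.
So a = 2669, b = 332, c = 679, d = 623.
OR = (a·d)/(b·c) = (2669 × 623) / (332 × 679) = 1662787 / 225428 = 7.37613

7.376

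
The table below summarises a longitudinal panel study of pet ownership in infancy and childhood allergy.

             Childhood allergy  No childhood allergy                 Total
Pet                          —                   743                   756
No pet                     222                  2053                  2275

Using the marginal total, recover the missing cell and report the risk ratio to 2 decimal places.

The missing cell is in the exposed row: 756 − 743 = 13.
So a = 13, b = 743, c = 222, d = 2053.
RR = [a/(a+b)] / [c/(c+d)] = (13/756) / (222/2275) = 0.01720/0.09758 = 0.17622

0.18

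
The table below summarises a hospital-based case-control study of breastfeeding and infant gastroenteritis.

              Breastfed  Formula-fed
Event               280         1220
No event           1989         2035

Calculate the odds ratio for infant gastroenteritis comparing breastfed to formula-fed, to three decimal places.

0.235

Reading the table with exposure as columns: a = 280 (Breastfed, case), b = 1989 (Breastfed, non-case), c = 1220 (Formula-fed, case), d = 2035.
OR = (a·d)/(b·c) = (280 × 2035) / (1989 × 1220) = 569800 / 2426580 = 0.23482
Exposure is associated with lower odds of infant gastroenteritis (OR = 0.23 < 1).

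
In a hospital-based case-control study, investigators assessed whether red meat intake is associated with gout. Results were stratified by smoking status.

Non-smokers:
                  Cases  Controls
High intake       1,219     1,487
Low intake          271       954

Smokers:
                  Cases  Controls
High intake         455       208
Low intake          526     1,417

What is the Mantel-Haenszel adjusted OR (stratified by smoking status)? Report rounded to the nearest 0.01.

OR_MH = Σ(aᵢdᵢ/nᵢ) / Σ(bᵢcᵢ/nᵢ), where nᵢ is the stratum total.
Stratum 1 (Non-smokers): n = 3931; a·d/n = 1219·954/3931 = 295.8346; b·c/n = 1487·271/3931 = 102.5126
Stratum 2 (Smokers): n = 2606; a·d/n = 455·1417/2606 = 247.4041; b·c/n = 208·526/2606 = 41.9831
OR_MH = (295.8346 + 247.4041) / (102.5126 + 41.9831) = 543.2387 / 144.4957 = 3.75955

3.76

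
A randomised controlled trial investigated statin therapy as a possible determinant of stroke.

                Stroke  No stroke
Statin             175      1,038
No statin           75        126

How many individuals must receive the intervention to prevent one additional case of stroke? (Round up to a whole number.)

5

Risk in treated group = 175/1213 = 0.14427; risk in control = 75/201 = 0.37313.
Absolute risk reduction = 0.37313 − 0.14427 = 0.22886
NNT = 1 / ARR = 1 / 0.22886 = 4.369 → round up → 5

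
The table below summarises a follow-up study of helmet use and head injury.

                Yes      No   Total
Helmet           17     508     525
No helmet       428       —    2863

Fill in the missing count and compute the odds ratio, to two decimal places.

The missing cell is in the unexposed row: 2863 − 428 = 2435.
So a = 17, b = 508, c = 428, d = 2435.
OR = (a·d)/(b·c) = (17 × 2435) / (508 × 428) = 41395 / 217424 = 0.19039

0.19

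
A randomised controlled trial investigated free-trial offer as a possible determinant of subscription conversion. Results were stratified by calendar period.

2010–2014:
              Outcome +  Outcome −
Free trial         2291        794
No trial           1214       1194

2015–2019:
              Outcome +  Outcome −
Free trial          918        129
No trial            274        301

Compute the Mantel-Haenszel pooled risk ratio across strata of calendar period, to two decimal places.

RR_MH = Σ(aᵢ·n₀ᵢ/nᵢ) / Σ(cᵢ·n₁ᵢ/nᵢ), with n₁ᵢ = aᵢ+bᵢ (exposed), n₀ᵢ = cᵢ+dᵢ (unexposed), nᵢ = n₁ᵢ+n₀ᵢ.
Stratum 1 (2010–2014): n₁ = 3085, n₀ = 2408, n = 5493; a·n₀/n = 2291·2408/5493 = 1004.3197; c·n₁/n = 1214·3085/5493 = 681.8114
Stratum 2 (2015–2019): n₁ = 1047, n₀ = 575, n = 1622; a·n₀/n = 918·575/1622 = 325.4316; c·n₁/n = 274·1047/1622 = 176.8668
RR_MH = (1004.3197 + 325.4316) / (681.8114 + 176.8668) = 1329.7512 / 858.6782 = 1.54860

1.55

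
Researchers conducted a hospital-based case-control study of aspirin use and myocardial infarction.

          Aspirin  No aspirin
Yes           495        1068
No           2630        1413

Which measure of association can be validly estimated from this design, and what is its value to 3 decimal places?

0.249

Reading the table with exposure as columns: a = 495 (Aspirin, case), b = 2630 (Aspirin, non-case), c = 1068 (No aspirin, case), d = 1413.
This is a hospital-based case-control study: participants were sampled on outcome status, so risks in the source population cannot be estimated directly — relative risk is not valid here. The odds ratio is the appropriate measure.
OR = (a·d)/(b·c) = (495 × 1413) / (2630 × 1068) = 699435 / 2808840 = 0.24901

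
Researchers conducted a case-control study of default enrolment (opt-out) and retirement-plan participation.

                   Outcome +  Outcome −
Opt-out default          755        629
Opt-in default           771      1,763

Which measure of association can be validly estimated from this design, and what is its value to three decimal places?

2.745

Cells: a = 755, b = 629, c = 771, d = 1763.
This is a case-control study: participants were sampled on outcome status, so risks in the source population cannot be estimated directly — relative risk is not valid here. The odds ratio is the appropriate measure.
OR = (a·d)/(b·c) = (755 × 1763) / (629 × 771) = 1331065 / 484959 = 2.74470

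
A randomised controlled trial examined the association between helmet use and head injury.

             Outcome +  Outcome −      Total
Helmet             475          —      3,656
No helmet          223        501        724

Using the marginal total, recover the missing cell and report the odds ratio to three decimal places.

0.335

The missing cell is in the exposed row: 3656 − 475 = 3181.
So a = 475, b = 3181, c = 223, d = 501.
OR = (a·d)/(b·c) = (475 × 501) / (3181 × 223) = 237975 / 709363 = 0.33548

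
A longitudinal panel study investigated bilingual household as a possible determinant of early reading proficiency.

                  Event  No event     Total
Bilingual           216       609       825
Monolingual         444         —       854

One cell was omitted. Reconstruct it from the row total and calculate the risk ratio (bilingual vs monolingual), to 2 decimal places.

0.50

The missing cell is in the unexposed row: 854 − 444 = 410.
So a = 216, b = 609, c = 444, d = 410.
RR = [a/(a+b)] / [c/(c+d)] = (216/825) / (444/854) = 0.26182/0.51991 = 0.50359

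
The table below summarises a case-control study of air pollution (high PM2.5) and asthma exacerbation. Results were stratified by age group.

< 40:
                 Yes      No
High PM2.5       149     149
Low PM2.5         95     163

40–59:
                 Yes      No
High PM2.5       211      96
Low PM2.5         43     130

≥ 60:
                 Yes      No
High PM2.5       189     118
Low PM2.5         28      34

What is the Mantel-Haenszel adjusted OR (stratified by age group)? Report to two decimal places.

OR_MH = Σ(aᵢdᵢ/nᵢ) / Σ(bᵢcᵢ/nᵢ), where nᵢ is the stratum total.
Stratum 1 (< 40): n = 556; a·d/n = 149·163/556 = 43.6817; b·c/n = 149·95/556 = 25.4586
Stratum 2 (40–59): n = 480; a·d/n = 211·130/480 = 57.1458; b·c/n = 96·43/480 = 8.6000
Stratum 3 (≥ 60): n = 369; a·d/n = 189·34/369 = 17.4146; b·c/n = 118·28/369 = 8.9539
OR_MH = (43.6817 + 57.1458 + 17.4146) / (25.4586 + 8.6000 + 8.9539) = 118.2421 / 43.0126 = 2.74901

2.75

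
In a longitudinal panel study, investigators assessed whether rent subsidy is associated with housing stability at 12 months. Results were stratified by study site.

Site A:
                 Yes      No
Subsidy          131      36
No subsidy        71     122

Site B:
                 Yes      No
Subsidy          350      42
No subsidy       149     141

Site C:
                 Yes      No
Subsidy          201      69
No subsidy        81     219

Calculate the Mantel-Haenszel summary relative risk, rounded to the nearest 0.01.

2.07

RR_MH = Σ(aᵢ·n₀ᵢ/nᵢ) / Σ(cᵢ·n₁ᵢ/nᵢ), with n₁ᵢ = aᵢ+bᵢ (exposed), n₀ᵢ = cᵢ+dᵢ (unexposed), nᵢ = n₁ᵢ+n₀ᵢ.
Stratum 1 (Site A): n₁ = 167, n₀ = 193, n = 360; a·n₀/n = 131·193/360 = 70.2306; c·n₁/n = 71·167/360 = 32.9361
Stratum 2 (Site B): n₁ = 392, n₀ = 290, n = 682; a·n₀/n = 350·290/682 = 148.8270; c·n₁/n = 149·392/682 = 85.6422
Stratum 3 (Site C): n₁ = 270, n₀ = 300, n = 570; a·n₀/n = 201·300/570 = 105.7895; c·n₁/n = 81·270/570 = 38.3684
RR_MH = (70.2306 + 148.8270 + 105.7895) / (32.9361 + 85.6422 + 38.3684) = 324.8470 / 156.9468 = 2.06979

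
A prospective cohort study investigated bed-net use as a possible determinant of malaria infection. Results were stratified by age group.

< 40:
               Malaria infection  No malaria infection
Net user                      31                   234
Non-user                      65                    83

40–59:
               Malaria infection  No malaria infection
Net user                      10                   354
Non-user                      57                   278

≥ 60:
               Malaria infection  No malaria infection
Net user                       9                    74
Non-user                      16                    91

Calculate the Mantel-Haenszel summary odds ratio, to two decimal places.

OR_MH = Σ(aᵢdᵢ/nᵢ) / Σ(bᵢcᵢ/nᵢ), where nᵢ is the stratum total.
Stratum 1 (< 40): n = 413; a·d/n = 31·83/413 = 6.2300; b·c/n = 234·65/413 = 36.8281
Stratum 2 (40–59): n = 699; a·d/n = 10·278/699 = 3.9771; b·c/n = 354·57/699 = 28.8670
Stratum 3 (≥ 60): n = 190; a·d/n = 9·91/190 = 4.3105; b·c/n = 74·16/190 = 6.2316
OR_MH = (6.2300 + 3.9771 + 4.3105) / (36.8281 + 28.8670 + 6.2316) = 14.5177 / 71.9266 = 0.20184

0.20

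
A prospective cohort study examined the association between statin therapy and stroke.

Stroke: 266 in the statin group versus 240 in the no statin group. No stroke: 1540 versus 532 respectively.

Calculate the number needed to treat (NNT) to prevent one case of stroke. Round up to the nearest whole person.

7

Risk in treated group = 266/1806 = 0.14729; risk in control = 240/772 = 0.31088.
Absolute risk reduction = 0.31088 − 0.14729 = 0.16359
NNT = 1 / ARR = 1 / 0.16359 = 6.113 → round up → 7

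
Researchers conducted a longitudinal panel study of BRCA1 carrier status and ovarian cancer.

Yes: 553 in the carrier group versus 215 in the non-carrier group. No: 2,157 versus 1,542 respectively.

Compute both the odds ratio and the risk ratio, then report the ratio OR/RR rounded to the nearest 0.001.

From the description: a = 553, b = 2157, c = 215, d = 1542.
OR = (553·1542)/(2157·215) = 852726/463755 = 1.83874
Risk in exposed = 553/2710 = 0.20406; risk in unexposed = 215/1757 = 0.12237; RR = 1.66759
OR/RR = 1.83874 / 1.66759 = 1.10263
The outcome is not rare, so the OR lies further from 1 than the RR.

1.103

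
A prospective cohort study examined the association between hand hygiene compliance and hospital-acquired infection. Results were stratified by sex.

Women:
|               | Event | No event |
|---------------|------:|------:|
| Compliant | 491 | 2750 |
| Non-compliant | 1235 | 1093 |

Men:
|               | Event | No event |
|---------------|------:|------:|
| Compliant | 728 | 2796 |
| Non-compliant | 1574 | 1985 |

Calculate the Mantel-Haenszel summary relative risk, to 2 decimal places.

0.38

RR_MH = Σ(aᵢ·n₀ᵢ/nᵢ) / Σ(cᵢ·n₁ᵢ/nᵢ), with n₁ᵢ = aᵢ+bᵢ (exposed), n₀ᵢ = cᵢ+dᵢ (unexposed), nᵢ = n₁ᵢ+n₀ᵢ.
Stratum 1 (Women): n₁ = 3241, n₀ = 2328, n = 5569; a·n₀/n = 491·2328/5569 = 205.2519; c·n₁/n = 1235·3241/5569 = 718.7350
Stratum 2 (Men): n₁ = 3524, n₀ = 3559, n = 7083; a·n₀/n = 728·3559/7083 = 365.7987; c·n₁/n = 1574·3524/7083 = 783.1111
RR_MH = (205.2519 + 365.7987) / (718.7350 + 783.1111) = 571.0506 / 1501.8461 = 0.38023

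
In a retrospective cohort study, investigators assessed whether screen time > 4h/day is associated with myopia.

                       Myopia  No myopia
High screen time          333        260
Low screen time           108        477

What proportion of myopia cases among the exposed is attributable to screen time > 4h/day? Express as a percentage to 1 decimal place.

67.1

Cells: a = 333, b = 260, c = 108, d = 477.
Risk in exposed = 333/593 = 0.56155; risk in unexposed = 108/585 = 0.18462.
RR = 0.56155/0.18462 = 3.04174
AR% = (RR − 1)/RR × 100 = (3.04174 − 1)/3.04174 × 100 = 67.1240%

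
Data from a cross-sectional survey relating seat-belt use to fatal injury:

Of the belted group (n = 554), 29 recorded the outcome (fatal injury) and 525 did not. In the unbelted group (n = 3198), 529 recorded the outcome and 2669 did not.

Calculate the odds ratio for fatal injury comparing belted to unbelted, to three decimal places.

From the description: a = 29, b = 525, c = 529, d = 2669.
OR = (a·d)/(b·c) = (29 × 2669) / (525 × 529) = 77401 / 277725 = 0.27870
Exposure is associated with lower odds of fatal injury (OR = 0.28 < 1).

0.279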